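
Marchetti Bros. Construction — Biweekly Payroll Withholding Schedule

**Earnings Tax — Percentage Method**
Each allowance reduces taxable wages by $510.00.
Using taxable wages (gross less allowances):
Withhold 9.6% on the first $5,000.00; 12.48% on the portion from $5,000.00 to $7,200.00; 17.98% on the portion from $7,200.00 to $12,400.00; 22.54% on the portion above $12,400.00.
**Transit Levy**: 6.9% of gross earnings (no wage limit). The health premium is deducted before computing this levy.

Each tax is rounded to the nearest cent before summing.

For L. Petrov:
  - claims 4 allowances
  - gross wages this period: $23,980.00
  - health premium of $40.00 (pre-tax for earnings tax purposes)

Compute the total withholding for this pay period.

$5,482.68

Earnings Tax: taxable = $23,980.00 − $40.00 − 4×$510.00 = $21,900.00
  $1,689.52 + 22.54% × ($21,900.00 − $12,400.00) = $1,689.52 + 22.54% × $9,500.00 = $3,830.82
Transit Levy: 6.9% × $23,940.00 = $1,651.86
Total: $3,830.82 + $1,651.86 = $5,482.68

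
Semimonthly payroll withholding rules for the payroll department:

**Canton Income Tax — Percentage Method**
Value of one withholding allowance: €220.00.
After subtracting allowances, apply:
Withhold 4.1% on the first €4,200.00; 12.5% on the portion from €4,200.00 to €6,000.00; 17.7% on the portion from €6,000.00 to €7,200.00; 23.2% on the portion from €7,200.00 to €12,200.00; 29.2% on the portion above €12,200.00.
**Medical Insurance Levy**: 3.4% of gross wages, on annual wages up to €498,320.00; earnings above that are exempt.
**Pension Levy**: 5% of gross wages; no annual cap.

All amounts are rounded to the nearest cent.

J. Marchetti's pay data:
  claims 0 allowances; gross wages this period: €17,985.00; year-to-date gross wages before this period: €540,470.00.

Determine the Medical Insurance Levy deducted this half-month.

Medical Insurance Levy: YTD €540,470.00 ≥ cap €498,320.00 → €0.00

€0.00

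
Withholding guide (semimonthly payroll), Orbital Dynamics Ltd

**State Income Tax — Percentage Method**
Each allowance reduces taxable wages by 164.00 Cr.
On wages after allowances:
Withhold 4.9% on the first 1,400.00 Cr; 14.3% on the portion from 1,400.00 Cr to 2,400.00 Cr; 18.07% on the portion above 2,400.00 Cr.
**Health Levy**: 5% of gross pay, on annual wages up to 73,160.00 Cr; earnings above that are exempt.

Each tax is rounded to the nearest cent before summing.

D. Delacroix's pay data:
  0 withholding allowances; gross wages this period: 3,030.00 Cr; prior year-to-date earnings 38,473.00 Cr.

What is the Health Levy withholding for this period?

151.50 Cr

Health Levy: 5% × 3,030.00 Cr = 151.50 Cr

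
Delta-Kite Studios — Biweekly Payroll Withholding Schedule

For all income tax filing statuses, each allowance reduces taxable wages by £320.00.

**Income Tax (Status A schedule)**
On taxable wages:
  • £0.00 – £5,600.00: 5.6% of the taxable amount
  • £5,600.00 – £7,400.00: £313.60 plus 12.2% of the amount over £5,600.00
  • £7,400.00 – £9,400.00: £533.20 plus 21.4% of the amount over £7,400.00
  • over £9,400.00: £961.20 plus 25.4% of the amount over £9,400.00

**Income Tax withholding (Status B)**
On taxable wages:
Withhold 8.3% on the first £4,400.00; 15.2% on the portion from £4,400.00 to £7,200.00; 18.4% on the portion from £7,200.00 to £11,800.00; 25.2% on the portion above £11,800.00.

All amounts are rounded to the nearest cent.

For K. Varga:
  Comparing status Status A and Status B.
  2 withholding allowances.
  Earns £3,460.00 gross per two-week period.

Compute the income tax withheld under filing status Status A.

Income Tax (Status A): taxable = £3,460.00 − 2×£320.00 = £2,820.00
  5.6% × £2,820.00 = £157.92

£157.92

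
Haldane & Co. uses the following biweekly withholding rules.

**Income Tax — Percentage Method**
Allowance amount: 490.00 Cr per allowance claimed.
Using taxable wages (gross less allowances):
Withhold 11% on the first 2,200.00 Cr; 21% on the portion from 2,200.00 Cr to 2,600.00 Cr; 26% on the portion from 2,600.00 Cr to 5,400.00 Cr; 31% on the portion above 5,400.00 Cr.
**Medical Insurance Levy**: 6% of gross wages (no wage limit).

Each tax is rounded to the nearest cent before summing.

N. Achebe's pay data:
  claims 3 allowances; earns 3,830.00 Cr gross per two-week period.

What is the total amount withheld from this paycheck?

Income Tax: taxable = 3,830.00 Cr − 3×490.00 Cr = 2,360.00 Cr
  242.00 Cr + 21% × (2,360.00 Cr − 2,200.00 Cr) = 242.00 Cr + 21% × 160.00 Cr = 275.60 Cr
Medical Insurance Levy: 6% × 3,830.00 Cr = 229.80 Cr
Total: 275.60 Cr + 229.80 Cr = 505.40 Cr

505.40 Cr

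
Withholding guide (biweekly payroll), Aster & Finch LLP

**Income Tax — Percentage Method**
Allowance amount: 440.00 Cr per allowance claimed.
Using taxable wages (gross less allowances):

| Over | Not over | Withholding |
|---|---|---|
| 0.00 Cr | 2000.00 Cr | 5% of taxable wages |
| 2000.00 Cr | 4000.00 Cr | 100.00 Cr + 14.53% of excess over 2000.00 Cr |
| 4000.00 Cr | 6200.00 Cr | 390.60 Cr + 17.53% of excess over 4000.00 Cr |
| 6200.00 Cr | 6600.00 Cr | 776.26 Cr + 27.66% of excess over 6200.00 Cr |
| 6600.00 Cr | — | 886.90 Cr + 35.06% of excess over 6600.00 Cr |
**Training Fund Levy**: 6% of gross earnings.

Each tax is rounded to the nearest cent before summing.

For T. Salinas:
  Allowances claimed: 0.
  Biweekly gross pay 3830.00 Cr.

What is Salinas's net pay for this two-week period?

Income Tax: taxable = 3830.00 Cr
  100.00 Cr + 14.53% × (3830.00 Cr − 2000.00 Cr) = 100.00 Cr + 14.53% × 1830.00 Cr = 365.90 Cr
Training Fund Levy: 6% × 3830.00 Cr = 229.80 Cr
Total withheld: 365.90 Cr + 229.80 Cr = 595.70 Cr
Net pay: 3830.00 Cr − 595.70 Cr = 3234.30 Cr

3234.30 Cr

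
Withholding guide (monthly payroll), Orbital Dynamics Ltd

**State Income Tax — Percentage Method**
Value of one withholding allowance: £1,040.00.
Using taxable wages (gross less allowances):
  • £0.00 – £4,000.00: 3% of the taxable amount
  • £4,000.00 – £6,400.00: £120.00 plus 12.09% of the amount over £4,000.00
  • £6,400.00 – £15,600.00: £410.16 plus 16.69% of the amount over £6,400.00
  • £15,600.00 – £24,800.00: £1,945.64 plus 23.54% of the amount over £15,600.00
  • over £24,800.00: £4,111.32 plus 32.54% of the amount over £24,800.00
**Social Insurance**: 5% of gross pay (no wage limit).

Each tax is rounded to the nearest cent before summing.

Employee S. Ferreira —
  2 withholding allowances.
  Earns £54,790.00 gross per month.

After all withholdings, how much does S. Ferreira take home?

State Income Tax: taxable = £54,790.00 − 2×£1,040.00 = £52,710.00
  £4,111.32 + 32.54% × (£52,710.00 − £24,800.00) = £4,111.32 + 32.54% × £27,910.00 = £13,193.23
Social Insurance: 5% × £54,790.00 = £2,739.50
Total withheld: £13,193.23 + £2,739.50 = £15,932.73
Net pay: £54,790.00 − £15,932.73 = £38,857.27

£38,857.27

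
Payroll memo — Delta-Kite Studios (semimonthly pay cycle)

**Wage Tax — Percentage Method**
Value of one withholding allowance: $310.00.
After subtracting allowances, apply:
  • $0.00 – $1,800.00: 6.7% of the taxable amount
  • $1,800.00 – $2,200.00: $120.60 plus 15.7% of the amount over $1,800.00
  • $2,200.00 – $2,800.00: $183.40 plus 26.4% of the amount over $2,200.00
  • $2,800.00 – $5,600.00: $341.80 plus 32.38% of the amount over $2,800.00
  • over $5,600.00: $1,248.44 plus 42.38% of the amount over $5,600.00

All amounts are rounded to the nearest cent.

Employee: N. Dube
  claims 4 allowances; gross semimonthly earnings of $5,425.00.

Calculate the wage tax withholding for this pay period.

Wage Tax: taxable = $5,425.00 − 4×$310.00 = $4,185.00
  $341.80 + 32.38% × ($4,185.00 − $2,800.00) = $341.80 + 32.38% × $1,385.00 = $790.26

$790.26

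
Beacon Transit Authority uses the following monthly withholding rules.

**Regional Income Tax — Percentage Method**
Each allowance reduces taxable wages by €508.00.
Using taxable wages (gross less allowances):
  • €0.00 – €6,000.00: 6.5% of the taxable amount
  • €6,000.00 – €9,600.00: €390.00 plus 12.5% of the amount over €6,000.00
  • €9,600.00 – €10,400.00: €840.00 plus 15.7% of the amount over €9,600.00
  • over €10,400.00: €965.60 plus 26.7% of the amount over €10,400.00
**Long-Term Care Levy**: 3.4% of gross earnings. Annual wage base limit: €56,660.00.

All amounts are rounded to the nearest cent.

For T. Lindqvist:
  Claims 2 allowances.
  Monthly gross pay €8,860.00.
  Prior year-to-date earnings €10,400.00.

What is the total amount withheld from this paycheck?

Regional Income Tax: taxable = €8,860.00 − 2×€508.00 = €7,844.00
  €390.00 + 12.5% × (€7,844.00 − €6,000.00) = €390.00 + 12.5% × €1,844.00 = €620.50
Long-Term Care Levy: 3.4% × €8,860.00 = €301.24
Total: €620.50 + €301.24 = €921.74

€921.74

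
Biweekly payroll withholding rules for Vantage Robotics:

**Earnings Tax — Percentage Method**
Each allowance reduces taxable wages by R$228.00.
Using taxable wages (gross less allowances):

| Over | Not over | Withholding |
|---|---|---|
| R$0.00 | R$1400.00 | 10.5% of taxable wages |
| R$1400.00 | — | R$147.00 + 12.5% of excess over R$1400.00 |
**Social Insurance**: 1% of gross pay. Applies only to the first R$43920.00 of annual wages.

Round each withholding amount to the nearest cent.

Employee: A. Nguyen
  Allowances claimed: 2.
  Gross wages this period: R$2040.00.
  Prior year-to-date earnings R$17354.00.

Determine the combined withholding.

Earnings Tax: taxable = R$2040.00 − 2×R$228.00 = R$1584.00
  R$147.00 + 12.5% × (R$1584.00 − R$1400.00) = R$147.00 + 12.5% × R$184.00 = R$170.00
Social Insurance: 1% × R$2040.00 = R$20.40
Total: R$170.00 + R$20.40 = R$190.40

R$190.40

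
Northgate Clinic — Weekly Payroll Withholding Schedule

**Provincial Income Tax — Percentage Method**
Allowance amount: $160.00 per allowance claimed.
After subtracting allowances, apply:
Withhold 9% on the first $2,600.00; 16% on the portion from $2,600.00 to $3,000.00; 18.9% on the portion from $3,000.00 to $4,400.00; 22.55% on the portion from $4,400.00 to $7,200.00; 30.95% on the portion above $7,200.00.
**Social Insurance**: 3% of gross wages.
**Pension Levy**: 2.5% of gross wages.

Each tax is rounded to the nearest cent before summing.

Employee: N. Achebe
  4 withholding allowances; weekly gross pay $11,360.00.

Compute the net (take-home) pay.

Provincial Income Tax: taxable = $11,360.00 − 4×$160.00 = $10,720.00
  $1,194.00 + 30.95% × ($10,720.00 − $7,200.00) = $1,194.00 + 30.95% × $3,520.00 = $2,283.44
Social Insurance: 3% × $11,360.00 = $340.80
Pension Levy: 2.5% × $11,360.00 = $284.00
Total withheld: $2,283.44 + $340.80 + $284.00 = $2,908.24
Net pay: $11,360.00 − $2,908.24 = $8,451.76

$8,451.76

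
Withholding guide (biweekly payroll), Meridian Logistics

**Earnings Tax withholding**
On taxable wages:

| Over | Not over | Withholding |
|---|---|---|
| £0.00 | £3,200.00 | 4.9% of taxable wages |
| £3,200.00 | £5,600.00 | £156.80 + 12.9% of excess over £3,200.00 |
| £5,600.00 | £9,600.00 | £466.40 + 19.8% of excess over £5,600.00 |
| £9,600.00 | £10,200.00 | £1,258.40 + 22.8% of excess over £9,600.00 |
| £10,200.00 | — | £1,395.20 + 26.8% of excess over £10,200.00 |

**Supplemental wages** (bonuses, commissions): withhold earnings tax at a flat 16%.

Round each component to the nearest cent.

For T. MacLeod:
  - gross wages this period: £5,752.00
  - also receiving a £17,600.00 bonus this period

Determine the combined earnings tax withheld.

Earnings Tax: taxable = £5,752.00
  £466.40 + 19.8% × (£5,752.00 − £5,600.00) = £466.40 + 19.8% × £152.00 = £496.50
Supplemental (16% flat on bonus): 16% × £17,600.00 = £2,816.00
Total earnings tax: £496.50 + £2,816.00 = £3,312.50

£3,312.50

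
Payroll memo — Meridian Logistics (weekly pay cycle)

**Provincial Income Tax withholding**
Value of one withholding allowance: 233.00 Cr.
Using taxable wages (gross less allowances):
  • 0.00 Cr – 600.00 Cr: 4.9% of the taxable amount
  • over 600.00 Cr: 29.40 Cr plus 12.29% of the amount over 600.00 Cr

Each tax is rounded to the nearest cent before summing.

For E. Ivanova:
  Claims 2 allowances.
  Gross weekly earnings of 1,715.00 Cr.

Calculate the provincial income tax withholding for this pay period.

Provincial Income Tax: taxable = 1,715.00 Cr − 2×233.00 Cr = 1,249.00 Cr
  29.40 Cr + 12.29% × (1,249.00 Cr − 600.00 Cr) = 29.40 Cr + 12.29% × 649.00 Cr = 109.16 Cr

109.16 Cr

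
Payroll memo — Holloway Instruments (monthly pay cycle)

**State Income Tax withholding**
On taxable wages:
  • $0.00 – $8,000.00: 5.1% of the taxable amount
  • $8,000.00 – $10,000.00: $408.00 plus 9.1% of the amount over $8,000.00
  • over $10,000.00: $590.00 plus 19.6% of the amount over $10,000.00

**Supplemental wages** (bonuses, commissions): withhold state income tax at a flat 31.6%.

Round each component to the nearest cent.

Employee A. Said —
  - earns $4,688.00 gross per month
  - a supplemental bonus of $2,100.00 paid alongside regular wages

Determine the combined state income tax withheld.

State Income Tax: taxable = $4,688.00
  5.1% × $4,688.00 = $239.09
Supplemental (31.6% flat on bonus): 31.6% × $2,100.00 = $663.60
Total state income tax: $239.09 + $663.60 = $902.69

$902.69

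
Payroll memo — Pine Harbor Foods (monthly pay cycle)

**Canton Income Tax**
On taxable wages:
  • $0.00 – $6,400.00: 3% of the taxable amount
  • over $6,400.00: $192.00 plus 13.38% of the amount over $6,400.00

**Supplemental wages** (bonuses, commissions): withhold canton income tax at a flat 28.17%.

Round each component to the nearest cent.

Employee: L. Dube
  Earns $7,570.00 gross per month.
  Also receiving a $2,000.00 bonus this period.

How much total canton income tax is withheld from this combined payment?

Canton Income Tax: taxable = $7,570.00
  $192.00 + 13.38% × ($7,570.00 − $6,400.00) = $192.00 + 13.38% × $1,170.00 = $348.55
Supplemental (28.17% flat on bonus): 28.17% × $2,000.00 = $563.40
Total canton income tax: $348.55 + $563.40 = $911.95

$911.95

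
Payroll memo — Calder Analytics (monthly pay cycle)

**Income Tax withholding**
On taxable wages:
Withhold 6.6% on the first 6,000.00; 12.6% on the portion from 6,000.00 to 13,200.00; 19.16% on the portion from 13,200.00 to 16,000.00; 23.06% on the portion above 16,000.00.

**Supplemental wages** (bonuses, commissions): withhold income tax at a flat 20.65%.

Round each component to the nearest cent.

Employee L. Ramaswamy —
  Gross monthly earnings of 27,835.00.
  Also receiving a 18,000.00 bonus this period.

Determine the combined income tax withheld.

Income Tax: taxable = 27,835.00
  1,839.68 + 23.06% × (27,835.00 − 16,000.00) = 1,839.68 + 23.06% × 11,835.00 = 4,568.83
Supplemental (20.65% flat on bonus): 20.65% × 18,000.00 = 3,717.00
Total income tax: 4,568.83 + 3,717.00 = 8,285.83

8,285.83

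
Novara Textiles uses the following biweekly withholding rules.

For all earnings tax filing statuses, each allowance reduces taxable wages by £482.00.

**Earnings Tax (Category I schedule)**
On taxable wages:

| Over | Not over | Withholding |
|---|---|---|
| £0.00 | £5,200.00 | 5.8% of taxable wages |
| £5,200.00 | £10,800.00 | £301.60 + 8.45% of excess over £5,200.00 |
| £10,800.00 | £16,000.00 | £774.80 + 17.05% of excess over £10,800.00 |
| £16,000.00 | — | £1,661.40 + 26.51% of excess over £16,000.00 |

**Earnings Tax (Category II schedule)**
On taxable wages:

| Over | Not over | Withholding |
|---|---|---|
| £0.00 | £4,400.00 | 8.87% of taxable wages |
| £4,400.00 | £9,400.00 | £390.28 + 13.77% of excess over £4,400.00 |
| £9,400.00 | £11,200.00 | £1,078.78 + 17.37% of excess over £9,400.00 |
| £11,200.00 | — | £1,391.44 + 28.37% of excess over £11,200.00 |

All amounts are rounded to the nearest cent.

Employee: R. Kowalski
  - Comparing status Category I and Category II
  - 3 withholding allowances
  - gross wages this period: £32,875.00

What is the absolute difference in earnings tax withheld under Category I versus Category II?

£1,378.78

Earnings Tax (Category I): taxable = £32,875.00 − 3×£482.00 = £31,429.00
  £1,661.40 + 26.51% × (£31,429.00 − £16,000.00) = £1,661.40 + 26.51% × £15,429.00 = £5,751.63
Earnings Tax (Category II): taxable = £32,875.00 − 3×£482.00 = £31,429.00
  £1,391.44 + 28.37% × (£31,429.00 − £11,200.00) = £1,391.44 + 28.37% × £20,229.00 = £7,130.41
Difference: |£5,751.63 − £7,130.41| = £1,378.78 (higher under Category II)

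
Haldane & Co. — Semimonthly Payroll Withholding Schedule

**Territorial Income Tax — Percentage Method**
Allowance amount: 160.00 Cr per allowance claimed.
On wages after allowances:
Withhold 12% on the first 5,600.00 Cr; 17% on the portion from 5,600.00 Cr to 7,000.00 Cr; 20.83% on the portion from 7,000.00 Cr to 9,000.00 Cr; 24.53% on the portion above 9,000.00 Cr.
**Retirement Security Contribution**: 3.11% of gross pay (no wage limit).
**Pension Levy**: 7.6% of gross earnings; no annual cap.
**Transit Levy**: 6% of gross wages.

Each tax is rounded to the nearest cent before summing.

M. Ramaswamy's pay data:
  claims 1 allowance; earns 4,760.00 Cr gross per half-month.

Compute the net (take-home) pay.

3,412.60 Cr

Territorial Income Tax: taxable = 4,760.00 Cr − 1×160.00 Cr = 4,600.00 Cr
  12% × 4,600.00 Cr = 552.00 Cr
Retirement Security Contribution: 3.11% × 4,760.00 Cr = 148.04 Cr
Pension Levy: 7.6% × 4,760.00 Cr = 361.76 Cr
Transit Levy: 6% × 4,760.00 Cr = 285.60 Cr
Total withheld: 552.00 Cr + 148.04 Cr + 361.76 Cr + 285.60 Cr = 1,347.40 Cr
Net pay: 4,760.00 Cr − 1,347.40 Cr = 3,412.60 Cr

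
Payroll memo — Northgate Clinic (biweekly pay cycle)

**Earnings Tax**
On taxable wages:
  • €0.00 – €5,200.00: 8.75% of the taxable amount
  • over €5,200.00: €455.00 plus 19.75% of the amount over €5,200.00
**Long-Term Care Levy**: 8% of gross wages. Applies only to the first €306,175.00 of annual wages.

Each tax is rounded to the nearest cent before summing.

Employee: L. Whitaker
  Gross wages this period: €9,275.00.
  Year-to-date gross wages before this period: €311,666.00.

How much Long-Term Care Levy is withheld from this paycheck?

€0.00

Long-Term Care Levy: YTD €311,666.00 ≥ cap €306,175.00 → €0.00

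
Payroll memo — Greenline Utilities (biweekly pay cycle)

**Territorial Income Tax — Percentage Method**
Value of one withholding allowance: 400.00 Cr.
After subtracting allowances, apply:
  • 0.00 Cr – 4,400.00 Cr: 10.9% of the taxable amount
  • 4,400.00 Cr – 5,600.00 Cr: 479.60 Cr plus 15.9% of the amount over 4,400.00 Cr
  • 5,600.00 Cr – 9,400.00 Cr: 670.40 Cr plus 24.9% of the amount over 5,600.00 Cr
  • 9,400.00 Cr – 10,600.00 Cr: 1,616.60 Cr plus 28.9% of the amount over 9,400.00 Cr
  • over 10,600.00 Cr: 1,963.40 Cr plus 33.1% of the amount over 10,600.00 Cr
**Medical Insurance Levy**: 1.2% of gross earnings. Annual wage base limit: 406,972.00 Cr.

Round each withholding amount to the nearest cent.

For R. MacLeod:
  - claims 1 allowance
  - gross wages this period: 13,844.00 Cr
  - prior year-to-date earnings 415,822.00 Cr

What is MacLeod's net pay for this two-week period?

Territorial Income Tax: taxable = 13,844.00 Cr − 1×400.00 Cr = 13,444.00 Cr
  1,963.40 Cr + 33.1% × (13,444.00 Cr − 10,600.00 Cr) = 1,963.40 Cr + 33.1% × 2,844.00 Cr = 2,904.76 Cr
Medical Insurance Levy: YTD 415,822.00 Cr ≥ cap 406,972.00 Cr → 0.00 Cr
Total withheld: 2,904.76 Cr + 0.00 Cr = 2,904.76 Cr
Net pay: 13,844.00 Cr − 2,904.76 Cr = 10,939.24 Cr

10,939.24 Cr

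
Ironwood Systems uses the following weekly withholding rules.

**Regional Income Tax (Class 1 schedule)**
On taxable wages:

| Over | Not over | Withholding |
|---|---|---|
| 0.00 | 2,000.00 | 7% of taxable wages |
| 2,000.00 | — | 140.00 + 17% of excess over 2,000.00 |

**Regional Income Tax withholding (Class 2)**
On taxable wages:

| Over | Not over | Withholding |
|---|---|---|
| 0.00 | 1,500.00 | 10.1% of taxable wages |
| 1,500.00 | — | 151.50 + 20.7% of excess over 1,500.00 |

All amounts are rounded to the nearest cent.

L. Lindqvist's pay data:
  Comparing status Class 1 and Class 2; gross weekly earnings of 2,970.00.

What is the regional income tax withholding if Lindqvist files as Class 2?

Regional Income Tax (Class 2): taxable = 2,970.00
  151.50 + 20.7% × (2,970.00 − 1,500.00) = 151.50 + 20.7% × 1,470.00 = 455.79

455.79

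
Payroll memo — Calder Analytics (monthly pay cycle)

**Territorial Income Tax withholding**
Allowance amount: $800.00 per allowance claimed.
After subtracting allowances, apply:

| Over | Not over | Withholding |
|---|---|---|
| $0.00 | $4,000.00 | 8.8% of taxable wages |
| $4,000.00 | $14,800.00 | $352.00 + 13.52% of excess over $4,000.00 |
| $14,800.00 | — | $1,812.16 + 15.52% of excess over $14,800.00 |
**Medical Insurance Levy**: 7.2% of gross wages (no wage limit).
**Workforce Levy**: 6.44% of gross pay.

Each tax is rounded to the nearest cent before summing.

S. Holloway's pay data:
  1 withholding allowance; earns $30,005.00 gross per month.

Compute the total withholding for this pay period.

Territorial Income Tax: taxable = $30,005.00 − 1×$800.00 = $29,205.00
  $1,812.16 + 15.52% × ($29,205.00 − $14,800.00) = $1,812.16 + 15.52% × $14,405.00 = $4,047.82
Medical Insurance Levy: 7.2% × $30,005.00 = $2,160.36
Workforce Levy: 6.44% × $30,005.00 = $1,932.32
Total: $4,047.82 + $2,160.36 + $1,932.32 = $8,140.50

$8,140.50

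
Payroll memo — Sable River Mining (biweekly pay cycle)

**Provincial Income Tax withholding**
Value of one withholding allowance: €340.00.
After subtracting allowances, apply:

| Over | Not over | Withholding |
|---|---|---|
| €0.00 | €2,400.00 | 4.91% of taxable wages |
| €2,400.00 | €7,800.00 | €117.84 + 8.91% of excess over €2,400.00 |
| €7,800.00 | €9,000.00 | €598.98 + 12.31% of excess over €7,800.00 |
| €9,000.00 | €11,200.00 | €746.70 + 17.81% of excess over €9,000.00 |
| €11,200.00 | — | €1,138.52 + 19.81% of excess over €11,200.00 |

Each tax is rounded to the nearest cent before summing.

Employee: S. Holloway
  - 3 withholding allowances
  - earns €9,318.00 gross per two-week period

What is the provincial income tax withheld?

€660.28

Provincial Income Tax: taxable = €9,318.00 − 3×€340.00 = €8,298.00
  €598.98 + 12.31% × (€8,298.00 − €7,800.00) = €598.98 + 12.31% × €498.00 = €660.28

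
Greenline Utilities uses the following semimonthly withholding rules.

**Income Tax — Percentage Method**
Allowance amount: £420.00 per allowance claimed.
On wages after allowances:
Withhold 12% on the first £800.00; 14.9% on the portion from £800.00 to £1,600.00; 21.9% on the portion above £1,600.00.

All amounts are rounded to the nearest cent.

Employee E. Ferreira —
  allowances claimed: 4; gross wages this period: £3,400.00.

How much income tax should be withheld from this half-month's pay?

£241.48

Income Tax: taxable = £3,400.00 − 4×£420.00 = £1,720.00
  £215.20 + 21.9% × (£1,720.00 − £1,600.00) = £215.20 + 21.9% × £120.00 = £241.48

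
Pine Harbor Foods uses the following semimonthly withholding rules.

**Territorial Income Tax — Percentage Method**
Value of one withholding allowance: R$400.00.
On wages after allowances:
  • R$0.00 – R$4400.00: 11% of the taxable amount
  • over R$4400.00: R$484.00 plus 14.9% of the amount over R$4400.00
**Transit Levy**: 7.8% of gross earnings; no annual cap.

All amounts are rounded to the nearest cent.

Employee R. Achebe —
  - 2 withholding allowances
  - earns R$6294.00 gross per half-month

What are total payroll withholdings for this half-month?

Territorial Income Tax: taxable = R$6294.00 − 2×R$400.00 = R$5494.00
  R$484.00 + 14.9% × (R$5494.00 − R$4400.00) = R$484.00 + 14.9% × R$1094.00 = R$647.01
Transit Levy: 7.8% × R$6294.00 = R$490.93
Total: R$647.01 + R$490.93 = R$1137.94

R$1137.94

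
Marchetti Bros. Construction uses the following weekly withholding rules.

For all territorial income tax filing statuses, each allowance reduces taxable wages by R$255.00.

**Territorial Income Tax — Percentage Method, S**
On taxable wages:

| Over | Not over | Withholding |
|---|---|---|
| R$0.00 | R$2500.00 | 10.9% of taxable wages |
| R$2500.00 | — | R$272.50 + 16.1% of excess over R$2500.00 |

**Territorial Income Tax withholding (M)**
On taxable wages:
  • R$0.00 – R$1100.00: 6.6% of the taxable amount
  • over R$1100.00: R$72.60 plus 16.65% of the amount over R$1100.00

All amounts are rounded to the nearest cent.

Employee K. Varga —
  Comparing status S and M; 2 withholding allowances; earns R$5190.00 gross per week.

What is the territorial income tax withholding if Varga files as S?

Territorial Income Tax (S): taxable = R$5190.00 − 2×R$255.00 = R$4680.00
  R$272.50 + 16.1% × (R$4680.00 − R$2500.00) = R$272.50 + 16.1% × R$2180.00 = R$623.48

R$623.48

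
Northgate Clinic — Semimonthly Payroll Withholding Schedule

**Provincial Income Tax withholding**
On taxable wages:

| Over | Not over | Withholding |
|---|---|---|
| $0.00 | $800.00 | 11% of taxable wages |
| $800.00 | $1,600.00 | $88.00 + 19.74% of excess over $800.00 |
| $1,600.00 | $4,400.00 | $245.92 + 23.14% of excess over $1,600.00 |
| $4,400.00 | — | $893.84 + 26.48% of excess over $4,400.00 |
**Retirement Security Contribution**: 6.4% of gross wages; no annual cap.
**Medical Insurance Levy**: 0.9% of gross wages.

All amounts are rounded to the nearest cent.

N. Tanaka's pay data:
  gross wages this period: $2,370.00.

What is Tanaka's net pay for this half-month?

Provincial Income Tax: taxable = $2,370.00
  $245.92 + 23.14% × ($2,370.00 − $1,600.00) = $245.92 + 23.14% × $770.00 = $424.10
Retirement Security Contribution: 6.4% × $2,370.00 = $151.68
Medical Insurance Levy: 0.9% × $2,370.00 = $21.33
Total withheld: $424.10 + $151.68 + $21.33 = $597.11
Net pay: $2,370.00 − $597.11 = $1,772.89

$1,772.89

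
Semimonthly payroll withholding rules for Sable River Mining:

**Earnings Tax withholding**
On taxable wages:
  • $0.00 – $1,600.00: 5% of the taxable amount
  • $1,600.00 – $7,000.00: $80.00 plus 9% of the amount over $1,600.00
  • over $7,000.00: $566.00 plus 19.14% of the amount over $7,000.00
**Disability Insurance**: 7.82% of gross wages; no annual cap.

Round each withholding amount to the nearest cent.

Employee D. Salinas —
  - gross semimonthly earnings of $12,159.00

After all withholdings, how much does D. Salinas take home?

$9,654.74

Earnings Tax: taxable = $12,159.00
  $566.00 + 19.14% × ($12,159.00 − $7,000.00) = $566.00 + 19.14% × $5,159.00 = $1,553.43
Disability Insurance: 7.82% × $12,159.00 = $950.83
Total withheld: $1,553.43 + $950.83 = $2,504.26
Net pay: $12,159.00 − $2,504.26 = $9,654.74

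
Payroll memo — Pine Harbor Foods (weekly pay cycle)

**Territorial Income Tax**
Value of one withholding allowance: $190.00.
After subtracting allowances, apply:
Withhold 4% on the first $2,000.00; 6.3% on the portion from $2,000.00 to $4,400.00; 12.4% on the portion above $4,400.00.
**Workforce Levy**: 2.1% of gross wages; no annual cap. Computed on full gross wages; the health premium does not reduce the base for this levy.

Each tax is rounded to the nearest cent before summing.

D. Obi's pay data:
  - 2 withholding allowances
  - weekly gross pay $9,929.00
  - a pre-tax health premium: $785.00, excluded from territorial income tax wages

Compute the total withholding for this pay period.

Territorial Income Tax: taxable = $9,929.00 − $785.00 − 2×$190.00 = $8,764.00
  $231.20 + 12.4% × ($8,764.00 − $4,400.00) = $231.20 + 12.4% × $4,364.00 = $772.34
Workforce Levy: 2.1% × $9,929.00 = $208.51
Total: $772.34 + $208.51 = $980.85

$980.85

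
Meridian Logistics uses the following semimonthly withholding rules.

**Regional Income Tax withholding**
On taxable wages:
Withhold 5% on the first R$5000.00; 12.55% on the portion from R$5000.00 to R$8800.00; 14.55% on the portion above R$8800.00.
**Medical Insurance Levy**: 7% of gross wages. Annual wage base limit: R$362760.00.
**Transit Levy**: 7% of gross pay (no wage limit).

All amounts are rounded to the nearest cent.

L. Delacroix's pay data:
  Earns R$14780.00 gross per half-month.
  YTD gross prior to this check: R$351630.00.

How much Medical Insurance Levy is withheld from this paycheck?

R$779.10

Medical Insurance Levy: cap R$362760.00 − YTD R$351630.00 = R$11130.00 subject; 7% × R$11130.00 = R$779.10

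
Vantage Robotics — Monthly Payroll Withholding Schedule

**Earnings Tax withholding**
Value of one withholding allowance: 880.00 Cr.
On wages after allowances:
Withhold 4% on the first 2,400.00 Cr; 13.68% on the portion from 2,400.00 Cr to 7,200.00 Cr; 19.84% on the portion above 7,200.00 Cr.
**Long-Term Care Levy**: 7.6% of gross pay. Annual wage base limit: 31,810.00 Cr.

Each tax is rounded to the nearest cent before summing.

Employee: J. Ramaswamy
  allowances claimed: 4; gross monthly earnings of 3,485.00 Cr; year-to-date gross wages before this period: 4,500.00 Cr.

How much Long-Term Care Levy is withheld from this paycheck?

Long-Term Care Levy: 7.6% × 3,485.00 Cr = 264.86 Cr

264.86 Cr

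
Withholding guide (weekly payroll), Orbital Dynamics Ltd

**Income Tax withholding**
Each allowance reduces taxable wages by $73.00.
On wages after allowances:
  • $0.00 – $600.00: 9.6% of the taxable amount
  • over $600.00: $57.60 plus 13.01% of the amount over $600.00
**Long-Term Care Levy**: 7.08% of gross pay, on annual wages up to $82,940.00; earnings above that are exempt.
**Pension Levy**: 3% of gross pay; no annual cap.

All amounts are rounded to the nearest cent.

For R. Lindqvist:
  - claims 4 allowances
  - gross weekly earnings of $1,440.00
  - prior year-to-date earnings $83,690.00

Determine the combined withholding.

Income Tax: taxable = $1,440.00 − 4×$73.00 = $1,148.00
  $57.60 + 13.01% × ($1,148.00 − $600.00) = $57.60 + 13.01% × $548.00 = $128.89
Long-Term Care Levy: YTD $83,690.00 ≥ cap $82,940.00 → $0.00
Pension Levy: 3% × $1,440.00 = $43.20
Total: $128.89 + $0.00 + $43.20 = $172.09

$172.09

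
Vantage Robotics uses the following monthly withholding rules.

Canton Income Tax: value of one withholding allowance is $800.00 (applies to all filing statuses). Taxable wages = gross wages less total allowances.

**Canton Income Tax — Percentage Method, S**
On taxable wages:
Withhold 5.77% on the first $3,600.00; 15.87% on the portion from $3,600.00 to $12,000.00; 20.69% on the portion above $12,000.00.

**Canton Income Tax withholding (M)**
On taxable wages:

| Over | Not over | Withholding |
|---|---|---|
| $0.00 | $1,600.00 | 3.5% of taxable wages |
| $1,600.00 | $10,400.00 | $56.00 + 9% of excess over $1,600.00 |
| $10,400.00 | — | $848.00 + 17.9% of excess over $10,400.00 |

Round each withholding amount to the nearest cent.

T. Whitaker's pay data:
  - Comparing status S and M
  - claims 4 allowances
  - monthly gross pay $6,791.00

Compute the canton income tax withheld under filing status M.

Canton Income Tax (M): taxable = $6,791.00 − 4×$800.00 = $3,591.00
  $56.00 + 9% × ($3,591.00 − $1,600.00) = $56.00 + 9% × $1,991.00 = $235.19

$235.19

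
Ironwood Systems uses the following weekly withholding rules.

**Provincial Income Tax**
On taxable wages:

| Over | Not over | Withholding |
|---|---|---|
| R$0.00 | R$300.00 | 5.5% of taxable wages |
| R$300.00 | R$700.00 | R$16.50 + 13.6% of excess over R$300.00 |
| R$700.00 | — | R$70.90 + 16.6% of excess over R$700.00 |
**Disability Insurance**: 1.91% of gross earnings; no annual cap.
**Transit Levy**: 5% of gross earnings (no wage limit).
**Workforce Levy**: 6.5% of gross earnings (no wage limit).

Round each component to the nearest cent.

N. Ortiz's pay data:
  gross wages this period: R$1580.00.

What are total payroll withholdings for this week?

Provincial Income Tax: taxable = R$1580.00
  R$70.90 + 16.6% × (R$1580.00 − R$700.00) = R$70.90 + 16.6% × R$880.00 = R$216.98
Disability Insurance: 1.91% × R$1580.00 = R$30.18
Transit Levy: 5% × R$1580.00 = R$79.00
Workforce Levy: 6.5% × R$1580.00 = R$102.70
Total: R$216.98 + R$30.18 + R$79.00 + R$102.70 = R$428.86

R$428.86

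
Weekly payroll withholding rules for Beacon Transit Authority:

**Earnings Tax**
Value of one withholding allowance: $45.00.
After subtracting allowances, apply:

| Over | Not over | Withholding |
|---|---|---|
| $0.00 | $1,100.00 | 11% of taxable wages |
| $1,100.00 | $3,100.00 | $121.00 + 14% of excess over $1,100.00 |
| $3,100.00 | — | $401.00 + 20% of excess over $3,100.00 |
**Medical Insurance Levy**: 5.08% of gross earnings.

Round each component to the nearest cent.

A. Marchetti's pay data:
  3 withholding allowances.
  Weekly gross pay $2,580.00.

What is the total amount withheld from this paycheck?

Earnings Tax: taxable = $2,580.00 − 3×$45.00 = $2,445.00
  $121.00 + 14% × ($2,445.00 − $1,100.00) = $121.00 + 14% × $1,345.00 = $309.30
Medical Insurance Levy: 5.08% × $2,580.00 = $131.06
Total: $309.30 + $131.06 = $440.36

$440.36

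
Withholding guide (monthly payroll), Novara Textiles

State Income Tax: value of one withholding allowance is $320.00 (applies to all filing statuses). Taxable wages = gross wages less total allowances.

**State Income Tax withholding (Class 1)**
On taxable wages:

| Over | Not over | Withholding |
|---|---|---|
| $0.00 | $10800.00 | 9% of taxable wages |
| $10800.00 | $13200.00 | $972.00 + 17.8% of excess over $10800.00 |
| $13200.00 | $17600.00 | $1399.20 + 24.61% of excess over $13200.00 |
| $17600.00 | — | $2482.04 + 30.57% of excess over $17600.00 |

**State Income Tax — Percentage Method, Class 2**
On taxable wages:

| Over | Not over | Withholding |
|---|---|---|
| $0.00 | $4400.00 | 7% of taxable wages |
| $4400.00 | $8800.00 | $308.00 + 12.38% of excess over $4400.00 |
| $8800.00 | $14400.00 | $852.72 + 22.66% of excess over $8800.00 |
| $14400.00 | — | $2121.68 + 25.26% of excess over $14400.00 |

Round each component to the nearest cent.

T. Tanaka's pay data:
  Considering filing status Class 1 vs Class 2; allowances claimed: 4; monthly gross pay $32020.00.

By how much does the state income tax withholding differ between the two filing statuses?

$249.78

State Income Tax (Class 1): taxable = $32020.00 − 4×$320.00 = $30740.00
  $2482.04 + 30.57% × ($30740.00 − $17600.00) = $2482.04 + 30.57% × $13140.00 = $6498.94
State Income Tax (Class 2): taxable = $32020.00 − 4×$320.00 = $30740.00
  $2121.68 + 25.26% × ($30740.00 − $14400.00) = $2121.68 + 25.26% × $16340.00 = $6249.16
Difference: |$6498.94 − $6249.16| = $249.78 (higher under Class 1)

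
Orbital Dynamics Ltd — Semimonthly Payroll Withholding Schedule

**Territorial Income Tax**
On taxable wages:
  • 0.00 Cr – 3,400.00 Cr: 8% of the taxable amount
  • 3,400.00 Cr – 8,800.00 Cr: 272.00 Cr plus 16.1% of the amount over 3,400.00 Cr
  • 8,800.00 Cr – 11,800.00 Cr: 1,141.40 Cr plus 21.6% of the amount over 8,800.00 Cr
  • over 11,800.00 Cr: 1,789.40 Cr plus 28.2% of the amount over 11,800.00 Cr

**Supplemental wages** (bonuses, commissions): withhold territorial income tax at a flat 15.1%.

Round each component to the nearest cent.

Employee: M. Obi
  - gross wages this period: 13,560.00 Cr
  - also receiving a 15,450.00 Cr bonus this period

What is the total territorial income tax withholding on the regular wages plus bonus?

Territorial Income Tax: taxable = 13,560.00 Cr
  1,789.40 Cr + 28.2% × (13,560.00 Cr − 11,800.00 Cr) = 1,789.40 Cr + 28.2% × 1,760.00 Cr = 2,285.72 Cr
Supplemental (15.1% flat on bonus): 15.1% × 15,450.00 Cr = 2,332.95 Cr
Total territorial income tax: 2,285.72 Cr + 2,332.95 Cr = 4,618.67 Cr

4,618.67 Cr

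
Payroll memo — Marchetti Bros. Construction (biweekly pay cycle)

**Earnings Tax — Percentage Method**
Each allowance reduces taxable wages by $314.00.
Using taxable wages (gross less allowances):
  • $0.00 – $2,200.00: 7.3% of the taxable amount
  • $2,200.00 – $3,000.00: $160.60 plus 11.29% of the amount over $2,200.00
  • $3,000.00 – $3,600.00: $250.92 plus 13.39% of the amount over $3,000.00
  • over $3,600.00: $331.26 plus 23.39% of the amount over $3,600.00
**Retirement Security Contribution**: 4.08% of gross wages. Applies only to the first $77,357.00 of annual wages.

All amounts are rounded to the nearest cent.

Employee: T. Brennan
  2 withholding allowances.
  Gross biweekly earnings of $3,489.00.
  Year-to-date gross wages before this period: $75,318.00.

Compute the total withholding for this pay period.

Earnings Tax: taxable = $3,489.00 − 2×$314.00 = $2,861.00
  $160.60 + 11.29% × ($2,861.00 − $2,200.00) = $160.60 + 11.29% × $661.00 = $235.23
Retirement Security Contribution: cap $77,357.00 − YTD $75,318.00 = $2,039.00 subject; 4.08% × $2,039.00 = $83.19
Total: $235.23 + $83.19 = $318.42

$318.42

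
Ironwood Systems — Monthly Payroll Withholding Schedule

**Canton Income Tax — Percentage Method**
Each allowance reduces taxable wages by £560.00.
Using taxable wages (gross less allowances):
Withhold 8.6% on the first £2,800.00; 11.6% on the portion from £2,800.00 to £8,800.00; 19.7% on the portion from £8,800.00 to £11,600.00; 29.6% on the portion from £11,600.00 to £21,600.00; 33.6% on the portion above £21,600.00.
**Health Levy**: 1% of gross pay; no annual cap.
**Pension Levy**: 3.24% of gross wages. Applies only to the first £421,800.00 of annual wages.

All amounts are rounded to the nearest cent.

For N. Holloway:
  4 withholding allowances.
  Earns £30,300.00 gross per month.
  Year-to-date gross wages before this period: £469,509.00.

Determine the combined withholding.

£6,921.96

Canton Income Tax: taxable = £30,300.00 − 4×£560.00 = £28,060.00
  £4,448.40 + 33.6% × (£28,060.00 − £21,600.00) = £4,448.40 + 33.6% × £6,460.00 = £6,618.96
Health Levy: 1% × £30,300.00 = £303.00
Pension Levy: YTD £469,509.00 ≥ cap £421,800.00 → £0.00
Total: £6,618.96 + £303.00 + £0.00 = £6,921.96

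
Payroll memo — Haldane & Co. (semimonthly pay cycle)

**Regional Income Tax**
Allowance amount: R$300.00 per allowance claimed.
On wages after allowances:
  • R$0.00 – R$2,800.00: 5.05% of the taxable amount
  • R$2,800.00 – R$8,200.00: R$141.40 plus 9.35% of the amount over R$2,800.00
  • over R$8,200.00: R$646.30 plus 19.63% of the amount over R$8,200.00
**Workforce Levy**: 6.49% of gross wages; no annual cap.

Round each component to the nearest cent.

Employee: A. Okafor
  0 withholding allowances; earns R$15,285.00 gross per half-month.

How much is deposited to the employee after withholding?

Regional Income Tax: taxable = R$15,285.00
  R$646.30 + 19.63% × (R$15,285.00 − R$8,200.00) = R$646.30 + 19.63% × R$7,085.00 = R$2,037.09
Workforce Levy: 6.49% × R$15,285.00 = R$992.00
Total withheld: R$2,037.09 + R$992.00 = R$3,029.09
Net pay: R$15,285.00 − R$3,029.09 = R$12,255.91

R$12,255.91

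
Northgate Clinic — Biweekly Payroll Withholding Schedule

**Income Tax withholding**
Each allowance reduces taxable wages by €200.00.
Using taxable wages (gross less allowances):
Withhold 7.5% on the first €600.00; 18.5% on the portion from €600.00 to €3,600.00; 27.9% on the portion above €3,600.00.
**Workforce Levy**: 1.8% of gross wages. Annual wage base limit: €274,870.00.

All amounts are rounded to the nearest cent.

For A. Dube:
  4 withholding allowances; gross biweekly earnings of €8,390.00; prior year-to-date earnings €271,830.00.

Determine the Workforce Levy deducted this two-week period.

Workforce Levy: cap €274,870.00 − YTD €271,830.00 = €3,040.00 subject; 1.8% × €3,040.00 = €54.72

€54.72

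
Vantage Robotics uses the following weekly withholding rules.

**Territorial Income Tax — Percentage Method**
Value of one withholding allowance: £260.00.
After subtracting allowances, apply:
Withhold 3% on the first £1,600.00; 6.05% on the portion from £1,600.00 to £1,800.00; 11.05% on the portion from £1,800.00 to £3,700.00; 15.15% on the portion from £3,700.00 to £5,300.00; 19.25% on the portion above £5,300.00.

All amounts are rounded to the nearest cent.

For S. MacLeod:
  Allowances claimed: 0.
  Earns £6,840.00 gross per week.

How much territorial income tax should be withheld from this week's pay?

£808.90

Territorial Income Tax: taxable = £6,840.00
  £512.45 + 19.25% × (£6,840.00 − £5,300.00) = £512.45 + 19.25% × £1,540.00 = £808.90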